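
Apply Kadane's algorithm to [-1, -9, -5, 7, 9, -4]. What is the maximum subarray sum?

Using Kadane's algorithm on [-1, -9, -5, 7, 9, -4]:

Scanning through the array:
Position 1 (value -9): max_ending_here = -9, max_so_far = -1
Position 2 (value -5): max_ending_here = -5, max_so_far = -1
Position 3 (value 7): max_ending_here = 7, max_so_far = 7
Position 4 (value 9): max_ending_here = 16, max_so_far = 16
Position 5 (value -4): max_ending_here = 12, max_so_far = 16

Maximum subarray: [7, 9]
Maximum sum: 16

The maximum subarray is [7, 9] with sum 16. This subarray runs from index 3 to index 4.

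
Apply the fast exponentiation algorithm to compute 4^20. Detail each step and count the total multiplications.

Computing 4^20 by squaring (build up from 4^1; each line after the first costs one multiplication):

4^1 = 4
4^2 = (4^1)^2 = 4^2 = 16
4^4 = (4^2)^2 = 16^2 = 256
4^5 = 4 * 4^4 = 4 * 256 = 1024
4^10 = (4^5)^2 = 1024^2 = 1048576
4^20 = (4^10)^2 = 1048576^2 = 1099511627776

Result: 1099511627776
Multiplications needed: 5 (5 lines after 4^1)

4^20 = 1099511627776. Using exponentiation by squaring, this requires 5 multiplications. The key idea: if the exponent is even, square the half-power; if odd, multiply by the base once.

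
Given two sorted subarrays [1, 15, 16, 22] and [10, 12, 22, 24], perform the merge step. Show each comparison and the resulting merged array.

Merging process:

Compare 1 vs 10: take 1 from left. Merged: [1]
Compare 15 vs 10: take 10 from right. Merged: [1, 10]
Compare 15 vs 12: take 12 from right. Merged: [1, 10, 12]
Compare 15 vs 22: take 15 from left. Merged: [1, 10, 12, 15]
Compare 16 vs 22: take 16 from left. Merged: [1, 10, 12, 15, 16]
Compare 22 vs 22: take 22 from left. Merged: [1, 10, 12, 15, 16, 22]
Append remaining from right: [22, 24]. Merged: [1, 10, 12, 15, 16, 22, 22, 24]

Final merged array: [1, 10, 12, 15, 16, 22, 22, 24]
Total comparisons: 6

The merged array is [1, 10, 12, 15, 16, 22, 22, 24], requiring 6 comparisons. The merge step runs in O(n) time where n is the total number of elements.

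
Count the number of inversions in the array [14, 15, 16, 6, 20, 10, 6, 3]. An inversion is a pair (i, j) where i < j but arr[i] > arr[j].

Finding inversions in [14, 15, 16, 6, 20, 10, 6, 3]:

(0, 3): arr[0]=14 > arr[3]=6
(0, 5): arr[0]=14 > arr[5]=10
(0, 6): arr[0]=14 > arr[6]=6
(0, 7): arr[0]=14 > arr[7]=3
(1, 3): arr[1]=15 > arr[3]=6
(1, 5): arr[1]=15 > arr[5]=10
(1, 6): arr[1]=15 > arr[6]=6
(1, 7): arr[1]=15 > arr[7]=3
(2, 3): arr[2]=16 > arr[3]=6
(2, 5): arr[2]=16 > arr[5]=10
(2, 6): arr[2]=16 > arr[6]=6
(2, 7): arr[2]=16 > arr[7]=3
(3, 7): arr[3]=6 > arr[7]=3
(4, 5): arr[4]=20 > arr[5]=10
(4, 6): arr[4]=20 > arr[6]=6
(4, 7): arr[4]=20 > arr[7]=3
(5, 6): arr[5]=10 > arr[6]=6
(5, 7): arr[5]=10 > arr[7]=3
(6, 7): arr[6]=6 > arr[7]=3

Total inversions: 19

The array has 19 inversion(s): (0,3), (0,5), (0,6), (0,7), (1,3), (1,5), (1,6), (1,7), (2,3), (2,5), (2,6), (2,7), (3,7), (4,5), (4,6), (4,7), (5,6), (5,7), (6,7). Each pair (i,j) satisfies i < j and arr[i] > arr[j].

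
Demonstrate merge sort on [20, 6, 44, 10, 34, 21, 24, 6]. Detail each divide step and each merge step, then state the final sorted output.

Merge sort trace:

Split: [20, 6, 44, 10, 34, 21, 24, 6] -> [20, 6, 44, 10] and [34, 21, 24, 6]
  Split: [20, 6, 44, 10] -> [20, 6] and [44, 10]
    Split: [20, 6] -> [20] and [6]
    Merge: [20] + [6] -> [6, 20]
    Split: [44, 10] -> [44] and [10]
    Merge: [44] + [10] -> [10, 44]
  Merge: [6, 20] + [10, 44] -> [6, 10, 20, 44]
  Split: [34, 21, 24, 6] -> [34, 21] and [24, 6]
    Split: [34, 21] -> [34] and [21]
    Merge: [34] + [21] -> [21, 34]
    Split: [24, 6] -> [24] and [6]
    Merge: [24] + [6] -> [6, 24]
  Merge: [21, 34] + [6, 24] -> [6, 21, 24, 34]
Merge: [6, 10, 20, 44] + [6, 21, 24, 34] -> [6, 6, 10, 20, 21, 24, 34, 44]

Final sorted array: [6, 6, 10, 20, 21, 24, 34, 44]

The merge sort proceeds by recursively splitting the array and merging sorted halves.
After all merges, the sorted array is [6, 6, 10, 20, 21, 24, 34, 44].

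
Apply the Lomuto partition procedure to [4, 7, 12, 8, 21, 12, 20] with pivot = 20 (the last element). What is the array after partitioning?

Lomuto partition with pivot = 20:

Initial array: [4, 7, 12, 8, 21, 12, 20]

arr[0]=4 <= 20: swap with position 0, array becomes [4, 7, 12, 8, 21, 12, 20]
arr[1]=7 <= 20: swap with position 1, array becomes [4, 7, 12, 8, 21, 12, 20]
arr[2]=12 <= 20: swap with position 2, array becomes [4, 7, 12, 8, 21, 12, 20]
arr[3]=8 <= 20: swap with position 3, array becomes [4, 7, 12, 8, 21, 12, 20]
arr[4]=21 > 20: no swap
arr[5]=12 <= 20: swap with position 4, array becomes [4, 7, 12, 8, 12, 21, 20]

Place pivot at position 5: [4, 7, 12, 8, 12, 20, 21]
Pivot position: 5

After partitioning with pivot 20, the array becomes [4, 7, 12, 8, 12, 20, 21]. The pivot is placed at index 5. All elements to the left of the pivot are <= 20, and all elements to the right are > 20.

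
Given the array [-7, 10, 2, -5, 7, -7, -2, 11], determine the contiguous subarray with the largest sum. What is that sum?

Using Kadane's algorithm on [-7, 10, 2, -5, 7, -7, -2, 11]:

Scanning through the array:
Position 1 (value 10): max_ending_here = 10, max_so_far = 10
Position 2 (value 2): max_ending_here = 12, max_so_far = 12
Position 3 (value -5): max_ending_here = 7, max_so_far = 12
Position 4 (value 7): max_ending_here = 14, max_so_far = 14
Position 5 (value -7): max_ending_here = 7, max_so_far = 14
Position 6 (value -2): max_ending_here = 5, max_so_far = 14
Position 7 (value 11): max_ending_here = 16, max_so_far = 16

Maximum subarray: [10, 2, -5, 7, -7, -2, 11]
Maximum sum: 16

The maximum subarray is [10, 2, -5, 7, -7, -2, 11] with sum 16. This subarray runs from index 1 to index 7.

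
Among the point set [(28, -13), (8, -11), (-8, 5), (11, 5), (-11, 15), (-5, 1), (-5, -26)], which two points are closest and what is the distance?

Computing all pairwise distances among 7 points:

d((28, -13), (8, -11)) = 20.0998
d((28, -13), (-8, 5)) = 40.2492
d((28, -13), (11, 5)) = 24.7588
d((28, -13), (-11, 15)) = 48.0104
d((28, -13), (-5, 1)) = 35.8469
d((28, -13), (-5, -26)) = 35.4683
d((8, -11), (-8, 5)) = 22.6274
d((8, -11), (11, 5)) = 16.2788
d((8, -11), (-11, 15)) = 32.2025
d((8, -11), (-5, 1)) = 17.6918
d((8, -11), (-5, -26)) = 19.8494
d((-8, 5), (11, 5)) = 19.0
d((-8, 5), (-11, 15)) = 10.4403
d((-8, 5), (-5, 1)) = 5.0 <-- minimum
d((-8, 5), (-5, -26)) = 31.1448
d((11, 5), (-11, 15)) = 24.1661
d((11, 5), (-5, 1)) = 16.4924
d((11, 5), (-5, -26)) = 34.8855
d((-11, 15), (-5, 1)) = 15.2315
d((-11, 15), (-5, -26)) = 41.4367
d((-5, 1), (-5, -26)) = 27.0

Closest pair: (-8, 5) and (-5, 1) with distance 5.0

The closest pair is (-8, 5) and (-5, 1) with Euclidean distance 5.0. For 7 points, brute-force pairwise comparison is shown above. For large n, the divide-and-conquer algorithm (sort by x, recurse on halves, check the dividing strip) achieves O(n log n).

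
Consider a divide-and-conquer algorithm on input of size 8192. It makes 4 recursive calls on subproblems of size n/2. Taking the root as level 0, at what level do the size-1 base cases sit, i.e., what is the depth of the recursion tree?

For divide and conquer with division factor 2:

Problem sizes at each level:
Level 0: 8192
Level 1: 4096
Level 2: 2048
Level 3: 1024
Level 4: 512
Level 5: 256
Level 6: 128
Level 7: 64
Level 8: 32
Level 9: 16
Level 10: 8
Level 11: 4
Level 12: 2
Level 13: 1

The root is level 0 and the size-1 base case is level 13 (the tree spans levels 0 through 13, i.e. 14 levels counting the root), so the depth is the number of divisions: log_2(8192) = 13

The recursion tree depth is log_2(8192) = 13. At each level, the problem size is divided by 2, so it takes 13 divisions to reduce to a base case of size 1. The algorithm makes 4 recursive calls at each level.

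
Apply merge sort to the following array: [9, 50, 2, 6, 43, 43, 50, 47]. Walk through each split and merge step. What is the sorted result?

Merge sort trace:

Split: [9, 50, 2, 6, 43, 43, 50, 47] -> [9, 50, 2, 6] and [43, 43, 50, 47]
  Split: [9, 50, 2, 6] -> [9, 50] and [2, 6]
    Split: [9, 50] -> [9] and [50]
    Merge: [9] + [50] -> [9, 50]
    Split: [2, 6] -> [2] and [6]
    Merge: [2] + [6] -> [2, 6]
  Merge: [9, 50] + [2, 6] -> [2, 6, 9, 50]
  Split: [43, 43, 50, 47] -> [43, 43] and [50, 47]
    Split: [43, 43] -> [43] and [43]
    Merge: [43] + [43] -> [43, 43]
    Split: [50, 47] -> [50] and [47]
    Merge: [50] + [47] -> [47, 50]
  Merge: [43, 43] + [47, 50] -> [43, 43, 47, 50]
Merge: [2, 6, 9, 50] + [43, 43, 47, 50] -> [2, 6, 9, 43, 43, 47, 50, 50]

Final sorted array: [2, 6, 9, 43, 43, 47, 50, 50]

The merge sort proceeds by recursively splitting the array and merging sorted halves.
After all merges, the sorted array is [2, 6, 9, 43, 43, 47, 50, 50].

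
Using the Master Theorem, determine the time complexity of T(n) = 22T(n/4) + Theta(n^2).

Master Theorem for T(n) = 22T(n/4) + O(n^2):

a = 22, b = 4, c = 2
log_b(a) = log_4(22) = 2.2297

Case 1: c = 2 < log_4(22) = 2.2297
T(n) = O(n^(log_4 22))

For T(n) = 22T(n/4) + O(n^2): log_4(22) = 2.2297. This is Case 1 of the Master Theorem (c < log_b(a), work dominated by leaves), giving O(n^(log_4 22)).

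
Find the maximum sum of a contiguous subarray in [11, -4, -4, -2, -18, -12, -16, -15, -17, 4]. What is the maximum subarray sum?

Using Kadane's algorithm on [11, -4, -4, -2, -18, -12, -16, -15, -17, 4]:

Scanning through the array:
Position 1 (value -4): max_ending_here = 7, max_so_far = 11
Position 2 (value -4): max_ending_here = 3, max_so_far = 11
Position 3 (value -2): max_ending_here = 1, max_so_far = 11
Position 4 (value -18): max_ending_here = -17, max_so_far = 11
Position 5 (value -12): max_ending_here = -12, max_so_far = 11
Position 6 (value -16): max_ending_here = -16, max_so_far = 11
Position 7 (value -15): max_ending_here = -15, max_so_far = 11
Position 8 (value -17): max_ending_here = -17, max_so_far = 11
Position 9 (value 4): max_ending_here = 4, max_so_far = 11

Maximum subarray: [11]
Maximum sum: 11

The maximum subarray is [11] with sum 11. This subarray runs from index 0 to index 0.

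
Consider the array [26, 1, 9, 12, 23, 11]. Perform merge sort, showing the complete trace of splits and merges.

Merge sort trace:

Split: [26, 1, 9, 12, 23, 11] -> [26, 1, 9] and [12, 23, 11]
  Split: [26, 1, 9] -> [26] and [1, 9]
    Split: [1, 9] -> [1] and [9]
    Merge: [1] + [9] -> [1, 9]
  Merge: [26] + [1, 9] -> [1, 9, 26]
  Split: [12, 23, 11] -> [12] and [23, 11]
    Split: [23, 11] -> [23] and [11]
    Merge: [23] + [11] -> [11, 23]
  Merge: [12] + [11, 23] -> [11, 12, 23]
Merge: [1, 9, 26] + [11, 12, 23] -> [1, 9, 11, 12, 23, 26]

Final sorted array: [1, 9, 11, 12, 23, 26]

The merge sort proceeds by recursively splitting the array and merging sorted halves.
After all merges, the sorted array is [1, 9, 11, 12, 23, 26].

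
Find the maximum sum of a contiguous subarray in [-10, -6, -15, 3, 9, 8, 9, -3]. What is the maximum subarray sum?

Using Kadane's algorithm on [-10, -6, -15, 3, 9, 8, 9, -3]:

Scanning through the array:
Position 1 (value -6): max_ending_here = -6, max_so_far = -6
Position 2 (value -15): max_ending_here = -15, max_so_far = -6
Position 3 (value 3): max_ending_here = 3, max_so_far = 3
Position 4 (value 9): max_ending_here = 12, max_so_far = 12
Position 5 (value 8): max_ending_here = 20, max_so_far = 20
Position 6 (value 9): max_ending_here = 29, max_so_far = 29
Position 7 (value -3): max_ending_here = 26, max_so_far = 29

Maximum subarray: [3, 9, 8, 9]
Maximum sum: 29

The maximum subarray is [3, 9, 8, 9] with sum 29. This subarray runs from index 3 to index 6.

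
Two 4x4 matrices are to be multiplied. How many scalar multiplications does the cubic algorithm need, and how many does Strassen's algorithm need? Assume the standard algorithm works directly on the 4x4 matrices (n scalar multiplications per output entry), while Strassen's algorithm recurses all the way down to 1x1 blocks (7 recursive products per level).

Matrix multiplication for 4x4 matrices:

Standard algorithm: 4^3 = 64 multiplications
Strassen's algorithm: 7^(log2(4)) = 7^2 = 49 multiplications
Savings: 64 - 49 = 15 multiplications

Standard: 64 multiplications (4^3). Strassen: 49 multiplications (7^2). Strassen reduces 8 recursive multiplications to 7 at each level.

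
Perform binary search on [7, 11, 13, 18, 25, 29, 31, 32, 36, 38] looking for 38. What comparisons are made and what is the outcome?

Binary search for 38 in [7, 11, 13, 18, 25, 29, 31, 32, 36, 38]:

lo=0, hi=9, mid=4, arr[mid]=25 -> 25 < 38, search right half
lo=5, hi=9, mid=7, arr[mid]=32 -> 32 < 38, search right half
lo=8, hi=9, mid=8, arr[mid]=36 -> 36 < 38, search right half
lo=9, hi=9, mid=9, arr[mid]=38 -> Found target at index 9!

Binary search finds 38 at index 9 after 4 comparisons. The search repeatedly halves the search space by comparing with the middle element.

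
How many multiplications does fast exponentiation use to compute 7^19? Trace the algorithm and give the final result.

Computing 7^19 by squaring (build up from 7^1; each line after the first costs one multiplication):

7^1 = 7
7^2 = (7^1)^2 = 7^2 = 49
7^4 = (7^2)^2 = 49^2 = 2401
7^8 = (7^4)^2 = 2401^2 = 5764801
7^9 = 7 * 7^8 = 7 * 5764801 = 40353607
7^18 = (7^9)^2 = 40353607^2 = 1628413597910449
7^19 = 7 * 7^18 = 7 * 1628413597910449 = 11398895185373143

Result: 11398895185373143
Multiplications needed: 6 (6 lines after 7^1)

7^19 = 11398895185373143. Using exponentiation by squaring, this requires 6 multiplications. The key idea: if the exponent is even, square the half-power; if odd, multiply by the base once.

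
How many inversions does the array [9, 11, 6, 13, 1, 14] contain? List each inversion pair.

Finding inversions in [9, 11, 6, 13, 1, 14]:

(0, 2): arr[0]=9 > arr[2]=6
(0, 4): arr[0]=9 > arr[4]=1
(1, 2): arr[1]=11 > arr[2]=6
(1, 4): arr[1]=11 > arr[4]=1
(2, 4): arr[2]=6 > arr[4]=1
(3, 4): arr[3]=13 > arr[4]=1

Total inversions: 6

The array has 6 inversion(s): (0,2), (0,4), (1,2), (1,4), (2,4), (3,4). Each pair (i,j) satisfies i < j and arr[i] > arr[j].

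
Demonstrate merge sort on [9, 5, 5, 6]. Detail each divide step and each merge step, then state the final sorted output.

Merge sort trace:

Split: [9, 5, 5, 6] -> [9, 5] and [5, 6]
  Split: [9, 5] -> [9] and [5]
  Merge: [9] + [5] -> [5, 9]
  Split: [5, 6] -> [5] and [6]
  Merge: [5] + [6] -> [5, 6]
Merge: [5, 9] + [5, 6] -> [5, 5, 6, 9]

Final sorted array: [5, 5, 6, 9]

The merge sort proceeds by recursively splitting the array and merging sorted halves.
After all merges, the sorted array is [5, 5, 6, 9].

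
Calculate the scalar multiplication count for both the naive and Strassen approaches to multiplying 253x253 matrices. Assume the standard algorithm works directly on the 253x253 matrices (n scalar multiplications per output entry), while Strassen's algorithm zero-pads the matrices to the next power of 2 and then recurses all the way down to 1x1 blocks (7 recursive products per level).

Matrix multiplication for 253x253 matrices:

Strassen's algorithm requires power-of-2 dimensions. Pad 253x253 to 256x256 (next power of 2).

Standard algorithm: 253^3 = 16194277 multiplications
Strassen's algorithm: 7^(log2(256)) = 7^8 = 5764801 multiplications
Savings: 16194277 - 5764801 = 10429476 multiplications

Standard: 16194277 multiplications (253^3). Strassen: 5764801 multiplications (7^8, after padding to 256x256). Strassen reduces 8 recursive multiplications to 7 at each level.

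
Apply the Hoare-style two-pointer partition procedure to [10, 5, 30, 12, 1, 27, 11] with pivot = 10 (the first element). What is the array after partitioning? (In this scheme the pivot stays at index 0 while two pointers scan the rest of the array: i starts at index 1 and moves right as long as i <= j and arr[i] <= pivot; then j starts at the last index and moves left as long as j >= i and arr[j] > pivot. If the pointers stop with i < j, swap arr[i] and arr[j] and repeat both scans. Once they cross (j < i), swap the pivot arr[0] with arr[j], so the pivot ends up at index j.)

Hoare-style two-pointer partition with pivot = 10:

Initial array: [10, 5, 30, 12, 1, 27, 11]

Pointers start at i = 1, j = 6.
i stops at index 2 (arr[2]=30 > 10), j stops at index 4 (arr[4]=1 <= 10): swap arr[2] and arr[4], array becomes [10, 5, 1, 12, 30, 27, 11]
i ends at 3, j ends at 2: the pointers have crossed (j < i), so scanning stops.

Swap pivot arr[0] with arr[2] to place pivot at position 2: [1, 5, 10, 12, 30, 27, 11]
Pivot position: 2

After partitioning with pivot 10, the array becomes [1, 5, 10, 12, 30, 27, 11]. The pivot is placed at index 2. All elements to the left of the pivot are <= 10, and all elements to the right are > 10.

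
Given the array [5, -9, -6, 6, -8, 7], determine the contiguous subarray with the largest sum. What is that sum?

Using Kadane's algorithm on [5, -9, -6, 6, -8, 7]:

Scanning through the array:
Position 1 (value -9): max_ending_here = -4, max_so_far = 5
Position 2 (value -6): max_ending_here = -6, max_so_far = 5
Position 3 (value 6): max_ending_here = 6, max_so_far = 6
Position 4 (value -8): max_ending_here = -2, max_so_far = 6
Position 5 (value 7): max_ending_here = 7, max_so_far = 7

Maximum subarray: [7]
Maximum sum: 7

The maximum subarray is [7] with sum 7. This subarray runs from index 5 to index 5.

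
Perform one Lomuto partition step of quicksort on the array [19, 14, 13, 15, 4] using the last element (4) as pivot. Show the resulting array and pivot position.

Lomuto partition with pivot = 4:

Initial array: [19, 14, 13, 15, 4]

arr[0]=19 > 4: no swap
arr[1]=14 > 4: no swap
arr[2]=13 > 4: no swap
arr[3]=15 > 4: no swap

Place pivot at position 0: [4, 14, 13, 15, 19]
Pivot position: 0

After partitioning with pivot 4, the array becomes [4, 14, 13, 15, 19]. The pivot is placed at index 0. All elements to the left of the pivot are <= 4, and all elements to the right are > 4.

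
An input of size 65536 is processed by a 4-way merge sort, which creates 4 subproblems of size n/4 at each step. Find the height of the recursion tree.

For divide and conquer with division factor 4:

Problem sizes at each level:
Level 0: 65536
Level 1: 16384
Level 2: 4096
Level 3: 1024
Level 4: 256
Level 5: 64
Level 6: 16
Level 7: 4
Level 8: 1

The root is level 0 and the size-1 base case is level 8 (the tree spans levels 0 through 8, i.e. 9 levels counting the root), so the depth is the number of divisions: log_4(65536) = 8

The recursion tree depth is log_4(65536) = 8. At each level, the problem size is divided by 4, so it takes 8 divisions to reduce to a base case of size 1. The algorithm makes 4 recursive calls at each level.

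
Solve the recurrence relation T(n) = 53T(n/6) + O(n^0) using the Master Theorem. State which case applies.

Master Theorem for T(n) = 53T(n/6) + O(n^0):

a = 53, b = 6, c = 0
log_b(a) = log_6(53) = 2.2159

Case 1: c = 0 < log_6(53) = 2.2159
T(n) = O(n^(log_6 53))

For T(n) = 53T(n/6) + O(n^0): log_6(53) = 2.2159. This is Case 1 of the Master Theorem (c < log_b(a), work dominated by leaves), giving O(n^(log_6 53)).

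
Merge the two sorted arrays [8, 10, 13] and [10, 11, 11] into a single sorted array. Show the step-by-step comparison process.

Merging process:

Compare 8 vs 10: take 8 from left. Merged: [8]
Compare 10 vs 10: take 10 from left. Merged: [8, 10]
Compare 13 vs 10: take 10 from right. Merged: [8, 10, 10]
Compare 13 vs 11: take 11 from right. Merged: [8, 10, 10, 11]
Compare 13 vs 11: take 11 from right. Merged: [8, 10, 10, 11, 11]
Append remaining from left: [13]. Merged: [8, 10, 10, 11, 11, 13]

Final merged array: [8, 10, 10, 11, 11, 13]
Total comparisons: 5

The merged array is [8, 10, 10, 11, 11, 13], requiring 5 comparisons. The merge step runs in O(n) time where n is the total number of elements.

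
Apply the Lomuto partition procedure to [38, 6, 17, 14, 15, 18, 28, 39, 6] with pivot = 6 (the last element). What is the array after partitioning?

Lomuto partition with pivot = 6:

Initial array: [38, 6, 17, 14, 15, 18, 28, 39, 6]

arr[0]=38 > 6: no swap
arr[1]=6 <= 6: swap with position 0, array becomes [6, 38, 17, 14, 15, 18, 28, 39, 6]
arr[2]=17 > 6: no swap
arr[3]=14 > 6: no swap
arr[4]=15 > 6: no swap
arr[5]=18 > 6: no swap
arr[6]=28 > 6: no swap
arr[7]=39 > 6: no swap

Place pivot at position 1: [6, 6, 17, 14, 15, 18, 28, 39, 38]
Pivot position: 1

After partitioning with pivot 6, the array becomes [6, 6, 17, 14, 15, 18, 28, 39, 38]. The pivot is placed at index 1. All elements to the left of the pivot are <= 6, and all elements to the right are > 6.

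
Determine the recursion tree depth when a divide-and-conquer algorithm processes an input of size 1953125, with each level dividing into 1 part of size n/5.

For divide and conquer with division factor 5:

Problem sizes at each level:
Level 0: 1953125
Level 1: 390625
Level 2: 78125
Level 3: 15625
Level 4: 3125
Level 5: 625
Level 6: 125
Level 7: 25
Level 8: 5
Level 9: 1

The root is level 0 and the size-1 base case is level 9 (the tree spans levels 0 through 9, i.e. 10 levels counting the root), so the depth is the number of divisions: log_5(1953125) = 9

The recursion tree depth is log_5(1953125) = 9. At each level, the problem size is divided by 5, so it takes 9 divisions to reduce to a base case of size 1. The algorithm makes 1 recursive call at each level.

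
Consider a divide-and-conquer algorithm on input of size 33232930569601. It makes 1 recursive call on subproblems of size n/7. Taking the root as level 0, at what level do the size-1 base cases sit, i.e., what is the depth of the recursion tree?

For divide and conquer with division factor 7:

Problem sizes at each level:
Level 0: 33232930569601
Level 1: 4747561509943
Level 2: 678223072849
Level 3: 96889010407
Level 4: 13841287201
Level 5: 1977326743
Level 6: 282475249
Level 7: 40353607
Level 8: 5764801
Level 9: 823543
Level 10: 117649
Level 11: 16807
Level 12: 2401
Level 13: 343
Level 14: 49
Level 15: 7
Level 16: 1

The root is level 0 and the size-1 base case is level 16 (the tree spans levels 0 through 16, i.e. 17 levels counting the root), so the depth is the number of divisions: log_7(33232930569601) = 16

The recursion tree depth is log_7(33232930569601) = 16. At each level, the problem size is divided by 7, so it takes 16 divisions to reduce to a base case of size 1. The algorithm makes 1 recursive call at each level.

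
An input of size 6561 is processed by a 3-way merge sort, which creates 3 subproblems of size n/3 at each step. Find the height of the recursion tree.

For divide and conquer with division factor 3:

Problem sizes at each level:
Level 0: 6561
Level 1: 2187
Level 2: 729
Level 3: 243
Level 4: 81
Level 5: 27
Level 6: 9
Level 7: 3
Level 8: 1

The root is level 0 and the size-1 base case is level 8 (the tree spans levels 0 through 8, i.e. 9 levels counting the root), so the depth is the number of divisions: log_3(6561) = 8

The recursion tree depth is log_3(6561) = 8. At each level, the problem size is divided by 3, so it takes 8 divisions to reduce to a base case of size 1. The algorithm makes 3 recursive calls at each level.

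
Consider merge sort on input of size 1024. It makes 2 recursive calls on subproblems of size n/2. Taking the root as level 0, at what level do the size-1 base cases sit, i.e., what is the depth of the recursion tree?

For divide and conquer with division factor 2:

Problem sizes at each level:
Level 0: 1024
Level 1: 512
Level 2: 256
Level 3: 128
Level 4: 64
Level 5: 32
Level 6: 16
Level 7: 8
Level 8: 4
Level 9: 2
Level 10: 1

The root is level 0 and the size-1 base case is level 10 (the tree spans levels 0 through 10, i.e. 11 levels counting the root), so the depth is the number of divisions: log_2(1024) = 10

The recursion tree depth is log_2(1024) = 10. At each level, the problem size is divided by 2, so it takes 10 divisions to reduce to a base case of size 1. The algorithm makes 2 recursive calls at each level.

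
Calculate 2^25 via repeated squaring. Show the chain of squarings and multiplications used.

Computing 2^25 by squaring (build up from 2^1; each line after the first costs one multiplication):

2^1 = 2
2^2 = (2^1)^2 = 2^2 = 4
2^3 = 2 * 2^2 = 2 * 4 = 8
2^6 = (2^3)^2 = 8^2 = 64
2^12 = (2^6)^2 = 64^2 = 4096
2^24 = (2^12)^2 = 4096^2 = 16777216
2^25 = 2 * 2^24 = 2 * 16777216 = 33554432

Result: 33554432
Multiplications needed: 6 (6 lines after 2^1)

2^25 = 33554432. Using exponentiation by squaring, this requires 6 multiplications. The key idea: if the exponent is even, square the half-power; if odd, multiply by the base once.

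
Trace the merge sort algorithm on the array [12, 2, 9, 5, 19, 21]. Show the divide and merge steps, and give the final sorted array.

Merge sort trace:

Split: [12, 2, 9, 5, 19, 21] -> [12, 2, 9] and [5, 19, 21]
  Split: [12, 2, 9] -> [12] and [2, 9]
    Split: [2, 9] -> [2] and [9]
    Merge: [2] + [9] -> [2, 9]
  Merge: [12] + [2, 9] -> [2, 9, 12]
  Split: [5, 19, 21] -> [5] and [19, 21]
    Split: [19, 21] -> [19] and [21]
    Merge: [19] + [21] -> [19, 21]
  Merge: [5] + [19, 21] -> [5, 19, 21]
Merge: [2, 9, 12] + [5, 19, 21] -> [2, 5, 9, 12, 19, 21]

Final sorted array: [2, 5, 9, 12, 19, 21]

The merge sort proceeds by recursively splitting the array and merging sorted halves.
After all merges, the sorted array is [2, 5, 9, 12, 19, 21].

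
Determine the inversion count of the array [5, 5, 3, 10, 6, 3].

Finding inversions in [5, 5, 3, 10, 6, 3]:

(0, 2): arr[0]=5 > arr[2]=3
(0, 5): arr[0]=5 > arr[5]=3
(1, 2): arr[1]=5 > arr[2]=3
(1, 5): arr[1]=5 > arr[5]=3
(3, 4): arr[3]=10 > arr[4]=6
(3, 5): arr[3]=10 > arr[5]=3
(4, 5): arr[4]=6 > arr[5]=3

Total inversions: 7

The array has 7 inversion(s): (0,2), (0,5), (1,2), (1,5), (3,4), (3,5), (4,5). Each pair (i,j) satisfies i < j and arr[i] > arr[j].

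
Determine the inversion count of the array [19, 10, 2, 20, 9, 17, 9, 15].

Finding inversions in [19, 10, 2, 20, 9, 17, 9, 15]:

(0, 1): arr[0]=19 > arr[1]=10
(0, 2): arr[0]=19 > arr[2]=2
(0, 4): arr[0]=19 > arr[4]=9
(0, 5): arr[0]=19 > arr[5]=17
(0, 6): arr[0]=19 > arr[6]=9
(0, 7): arr[0]=19 > arr[7]=15
(1, 2): arr[1]=10 > arr[2]=2
(1, 4): arr[1]=10 > arr[4]=9
(1, 6): arr[1]=10 > arr[6]=9
(3, 4): arr[3]=20 > arr[4]=9
(3, 5): arr[3]=20 > arr[5]=17
(3, 6): arr[3]=20 > arr[6]=9
(3, 7): arr[3]=20 > arr[7]=15
(5, 6): arr[5]=17 > arr[6]=9
(5, 7): arr[5]=17 > arr[7]=15

Total inversions: 15

The array has 15 inversion(s): (0,1), (0,2), (0,4), (0,5), (0,6), (0,7), (1,2), (1,4), (1,6), (3,4), (3,5), (3,6), (3,7), (5,6), (5,7). Each pair (i,j) satisfies i < j and arr[i] > arr[j].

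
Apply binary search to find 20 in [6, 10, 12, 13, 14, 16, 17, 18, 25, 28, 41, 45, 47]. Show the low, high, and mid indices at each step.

Binary search for 20 in [6, 10, 12, 13, 14, 16, 17, 18, 25, 28, 41, 45, 47]:

lo=0, hi=12, mid=6, arr[mid]=17 -> 17 < 20, search right half
lo=7, hi=12, mid=9, arr[mid]=28 -> 28 > 20, search left half
lo=7, hi=8, mid=7, arr[mid]=18 -> 18 < 20, search right half
lo=8, hi=8, mid=8, arr[mid]=25 -> 25 > 20, search left half
lo=8 > hi=7, target 20 not found

Binary search determines that 20 is not in the array after 4 comparisons. The search space was exhausted without finding the target.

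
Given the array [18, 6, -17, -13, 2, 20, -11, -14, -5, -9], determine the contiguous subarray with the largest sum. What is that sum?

Using Kadane's algorithm on [18, 6, -17, -13, 2, 20, -11, -14, -5, -9]:

Scanning through the array:
Position 1 (value 6): max_ending_here = 24, max_so_far = 24
Position 2 (value -17): max_ending_here = 7, max_so_far = 24
Position 3 (value -13): max_ending_here = -6, max_so_far = 24
Position 4 (value 2): max_ending_here = 2, max_so_far = 24
Position 5 (value 20): max_ending_here = 22, max_so_far = 24
Position 6 (value -11): max_ending_here = 11, max_so_far = 24
Position 7 (value -14): max_ending_here = -3, max_so_far = 24
Position 8 (value -5): max_ending_here = -5, max_so_far = 24
Position 9 (value -9): max_ending_here = -9, max_so_far = 24

Maximum subarray: [18, 6]
Maximum sum: 24

The maximum subarray is [18, 6] with sum 24. This subarray runs from index 0 to index 1.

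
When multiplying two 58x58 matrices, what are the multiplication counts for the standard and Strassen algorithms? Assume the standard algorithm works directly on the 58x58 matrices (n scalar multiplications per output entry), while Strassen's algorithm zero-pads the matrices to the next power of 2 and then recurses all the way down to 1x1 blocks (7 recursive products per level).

Matrix multiplication for 58x58 matrices:

Strassen's algorithm requires power-of-2 dimensions. Pad 58x58 to 64x64 (next power of 2).

Standard algorithm: 58^3 = 195112 multiplications
Strassen's algorithm: 7^(log2(64)) = 7^6 = 117649 multiplications
Savings: 195112 - 117649 = 77463 multiplications

Standard: 195112 multiplications (58^3). Strassen: 117649 multiplications (7^6, after padding to 64x64). Strassen reduces 8 recursive multiplications to 7 at each level.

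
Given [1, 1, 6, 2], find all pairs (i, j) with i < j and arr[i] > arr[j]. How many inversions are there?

Finding inversions in [1, 1, 6, 2]:

(2, 3): arr[2]=6 > arr[3]=2

Total inversions: 1

The array has 1 inversion(s): (2,3). Each pair (i,j) satisfies i < j and arr[i] > arr[j].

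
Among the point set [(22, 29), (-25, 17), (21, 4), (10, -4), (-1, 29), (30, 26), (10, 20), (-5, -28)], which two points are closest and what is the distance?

Computing all pairwise distances among 8 points:

d((22, 29), (-25, 17)) = 48.5077
d((22, 29), (21, 4)) = 25.02
d((22, 29), (10, -4)) = 35.1141
d((22, 29), (-1, 29)) = 23.0
d((22, 29), (30, 26)) = 8.544 <-- minimum
d((22, 29), (10, 20)) = 15.0
d((22, 29), (-5, -28)) = 63.0714
d((-25, 17), (21, 4)) = 47.8017
d((-25, 17), (10, -4)) = 40.8167
d((-25, 17), (-1, 29)) = 26.8328
d((-25, 17), (30, 26)) = 55.7315
d((-25, 17), (10, 20)) = 35.1283
d((-25, 17), (-5, -28)) = 49.2443
d((21, 4), (10, -4)) = 13.6015
d((21, 4), (-1, 29)) = 33.3017
d((21, 4), (30, 26)) = 23.7697
d((21, 4), (10, 20)) = 19.4165
d((21, 4), (-5, -28)) = 41.2311
d((10, -4), (-1, 29)) = 34.7851
d((10, -4), (30, 26)) = 36.0555
d((10, -4), (10, 20)) = 24.0
d((10, -4), (-5, -28)) = 28.3019
d((-1, 29), (30, 26)) = 31.1448
d((-1, 29), (10, 20)) = 14.2127
d((-1, 29), (-5, -28)) = 57.1402
d((30, 26), (10, 20)) = 20.8806
d((30, 26), (-5, -28)) = 64.3506
d((10, 20), (-5, -28)) = 50.2892

Closest pair: (22, 29) and (30, 26) with distance 8.544

The closest pair is (22, 29) and (30, 26) with Euclidean distance 8.544. For 8 points, brute-force pairwise comparison is shown above. For large n, the divide-and-conquer algorithm (sort by x, recurse on halves, check the dividing strip) achieves O(n log n).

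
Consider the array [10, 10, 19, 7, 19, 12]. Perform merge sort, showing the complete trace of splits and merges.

Merge sort trace:

Split: [10, 10, 19, 7, 19, 12] -> [10, 10, 19] and [7, 19, 12]
  Split: [10, 10, 19] -> [10] and [10, 19]
    Split: [10, 19] -> [10] and [19]
    Merge: [10] + [19] -> [10, 19]
  Merge: [10] + [10, 19] -> [10, 10, 19]
  Split: [7, 19, 12] -> [7] and [19, 12]
    Split: [19, 12] -> [19] and [12]
    Merge: [19] + [12] -> [12, 19]
  Merge: [7] + [12, 19] -> [7, 12, 19]
Merge: [10, 10, 19] + [7, 12, 19] -> [7, 10, 10, 12, 19, 19]

Final sorted array: [7, 10, 10, 12, 19, 19]

The merge sort proceeds by recursively splitting the array and merging sorted halves.
After all merges, the sorted array is [7, 10, 10, 12, 19, 19].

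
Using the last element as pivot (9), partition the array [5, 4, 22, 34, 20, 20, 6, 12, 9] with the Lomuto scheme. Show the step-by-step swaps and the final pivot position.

Lomuto partition with pivot = 9:

Initial array: [5, 4, 22, 34, 20, 20, 6, 12, 9]

arr[0]=5 <= 9: swap with position 0, array becomes [5, 4, 22, 34, 20, 20, 6, 12, 9]
arr[1]=4 <= 9: swap with position 1, array becomes [5, 4, 22, 34, 20, 20, 6, 12, 9]
arr[2]=22 > 9: no swap
arr[3]=34 > 9: no swap
arr[4]=20 > 9: no swap
arr[5]=20 > 9: no swap
arr[6]=6 <= 9: swap with position 2, array becomes [5, 4, 6, 34, 20, 20, 22, 12, 9]
arr[7]=12 > 9: no swap

Place pivot at position 3: [5, 4, 6, 9, 20, 20, 22, 12, 34]
Pivot position: 3

After partitioning with pivot 9, the array becomes [5, 4, 6, 9, 20, 20, 22, 12, 34]. The pivot is placed at index 3. All elements to the left of the pivot are <= 9, and all elements to the right are > 9.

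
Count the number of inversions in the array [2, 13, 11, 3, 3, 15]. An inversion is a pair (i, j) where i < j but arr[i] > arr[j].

Finding inversions in [2, 13, 11, 3, 3, 15]:

(1, 2): arr[1]=13 > arr[2]=11
(1, 3): arr[1]=13 > arr[3]=3
(1, 4): arr[1]=13 > arr[4]=3
(2, 3): arr[2]=11 > arr[3]=3
(2, 4): arr[2]=11 > arr[4]=3

Total inversions: 5

The array has 5 inversion(s): (1,2), (1,3), (1,4), (2,3), (2,4). Each pair (i,j) satisfies i < j and arr[i] > arr[j].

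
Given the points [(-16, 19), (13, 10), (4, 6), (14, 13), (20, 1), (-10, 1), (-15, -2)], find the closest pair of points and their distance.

Computing all pairwise distances among 7 points:

d((-16, 19), (13, 10)) = 30.3645
d((-16, 19), (4, 6)) = 23.8537
d((-16, 19), (14, 13)) = 30.5941
d((-16, 19), (20, 1)) = 40.2492
d((-16, 19), (-10, 1)) = 18.9737
d((-16, 19), (-15, -2)) = 21.0238
d((13, 10), (4, 6)) = 9.8489
d((13, 10), (14, 13)) = 3.1623 <-- minimum
d((13, 10), (20, 1)) = 11.4018
d((13, 10), (-10, 1)) = 24.6982
d((13, 10), (-15, -2)) = 30.4631
d((4, 6), (14, 13)) = 12.2066
d((4, 6), (20, 1)) = 16.7631
d((4, 6), (-10, 1)) = 14.8661
d((4, 6), (-15, -2)) = 20.6155
d((14, 13), (20, 1)) = 13.4164
d((14, 13), (-10, 1)) = 26.8328
d((14, 13), (-15, -2)) = 32.6497
d((20, 1), (-10, 1)) = 30.0
d((20, 1), (-15, -2)) = 35.1283
d((-10, 1), (-15, -2)) = 5.831

Closest pair: (13, 10) and (14, 13) with distance 3.1623

The closest pair is (13, 10) and (14, 13) with Euclidean distance 3.1623. For 7 points, brute-force pairwise comparison is shown above. For large n, the divide-and-conquer algorithm (sort by x, recurse on halves, check the dividing strip) achieves O(n log n).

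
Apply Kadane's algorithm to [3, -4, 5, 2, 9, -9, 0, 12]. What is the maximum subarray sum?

Using Kadane's algorithm on [3, -4, 5, 2, 9, -9, 0, 12]:

Scanning through the array:
Position 1 (value -4): max_ending_here = -1, max_so_far = 3
Position 2 (value 5): max_ending_here = 5, max_so_far = 5
Position 3 (value 2): max_ending_here = 7, max_so_far = 7
Position 4 (value 9): max_ending_here = 16, max_so_far = 16
Position 5 (value -9): max_ending_here = 7, max_so_far = 16
Position 6 (value 0): max_ending_here = 7, max_so_far = 16
Position 7 (value 12): max_ending_here = 19, max_so_far = 19

Maximum subarray: [5, 2, 9, -9, 0, 12]
Maximum sum: 19

The maximum subarray is [5, 2, 9, -9, 0, 12] with sum 19. This subarray runs from index 2 to index 7.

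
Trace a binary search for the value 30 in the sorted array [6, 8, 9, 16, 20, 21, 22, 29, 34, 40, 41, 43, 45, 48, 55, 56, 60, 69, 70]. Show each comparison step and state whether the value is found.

Binary search for 30 in [6, 8, 9, 16, 20, 21, 22, 29, 34, 40, 41, 43, 45, 48, 55, 56, 60, 69, 70]:

lo=0, hi=18, mid=9, arr[mid]=40 -> 40 > 30, search left half
lo=0, hi=8, mid=4, arr[mid]=20 -> 20 < 30, search right half
lo=5, hi=8, mid=6, arr[mid]=22 -> 22 < 30, search right half
lo=7, hi=8, mid=7, arr[mid]=29 -> 29 < 30, search right half
lo=8, hi=8, mid=8, arr[mid]=34 -> 34 > 30, search left half
lo=8 > hi=7, target 30 not found

Binary search determines that 30 is not in the array after 5 comparisons. The search space was exhausted without finding the target.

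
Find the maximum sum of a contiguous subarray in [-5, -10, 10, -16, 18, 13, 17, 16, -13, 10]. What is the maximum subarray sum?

Using Kadane's algorithm on [-5, -10, 10, -16, 18, 13, 17, 16, -13, 10]:

Scanning through the array:
Position 1 (value -10): max_ending_here = -10, max_so_far = -5
Position 2 (value 10): max_ending_here = 10, max_so_far = 10
Position 3 (value -16): max_ending_here = -6, max_so_far = 10
Position 4 (value 18): max_ending_here = 18, max_so_far = 18
Position 5 (value 13): max_ending_here = 31, max_so_far = 31
Position 6 (value 17): max_ending_here = 48, max_so_far = 48
Position 7 (value 16): max_ending_here = 64, max_so_far = 64
Position 8 (value -13): max_ending_here = 51, max_so_far = 64
Position 9 (value 10): max_ending_here = 61, max_so_far = 64

Maximum subarray: [18, 13, 17, 16]
Maximum sum: 64

The maximum subarray is [18, 13, 17, 16] with sum 64. This subarray runs from index 4 to index 7.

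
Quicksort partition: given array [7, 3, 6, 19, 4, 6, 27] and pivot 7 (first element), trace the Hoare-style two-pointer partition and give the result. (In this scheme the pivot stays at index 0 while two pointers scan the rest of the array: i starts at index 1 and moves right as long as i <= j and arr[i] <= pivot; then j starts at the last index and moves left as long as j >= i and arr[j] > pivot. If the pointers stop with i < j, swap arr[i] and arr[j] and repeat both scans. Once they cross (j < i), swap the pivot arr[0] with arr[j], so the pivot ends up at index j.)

Hoare-style two-pointer partition with pivot = 7:

Initial array: [7, 3, 6, 19, 4, 6, 27]

Pointers start at i = 1, j = 6.
i stops at index 3 (arr[3]=19 > 7), j stops at index 5 (arr[5]=6 <= 7): swap arr[3] and arr[5], array becomes [7, 3, 6, 6, 4, 19, 27]
i ends at 5, j ends at 4: the pointers have crossed (j < i), so scanning stops.

Swap pivot arr[0] with arr[4] to place pivot at position 4: [4, 3, 6, 6, 7, 19, 27]
Pivot position: 4

After partitioning with pivot 7, the array becomes [4, 3, 6, 6, 7, 19, 27]. The pivot is placed at index 4. All elements to the left of the pivot are <= 7, and all elements to the right are > 7.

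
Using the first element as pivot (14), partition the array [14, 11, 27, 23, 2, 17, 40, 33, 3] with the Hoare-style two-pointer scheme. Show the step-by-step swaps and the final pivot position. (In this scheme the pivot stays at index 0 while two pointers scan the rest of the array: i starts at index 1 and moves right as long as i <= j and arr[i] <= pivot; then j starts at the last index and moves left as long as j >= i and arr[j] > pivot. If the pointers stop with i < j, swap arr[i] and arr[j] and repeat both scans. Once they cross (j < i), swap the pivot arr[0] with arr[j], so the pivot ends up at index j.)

Hoare-style two-pointer partition with pivot = 14:

Initial array: [14, 11, 27, 23, 2, 17, 40, 33, 3]

Pointers start at i = 1, j = 8.
i stops at index 2 (arr[2]=27 > 14), j stops at index 8 (arr[8]=3 <= 14): swap arr[2] and arr[8], array becomes [14, 11, 3, 23, 2, 17, 40, 33, 27]
i stops at index 3 (arr[3]=23 > 14), j stops at index 4 (arr[4]=2 <= 14): swap arr[3] and arr[4], array becomes [14, 11, 3, 2, 23, 17, 40, 33, 27]
i ends at 4, j ends at 3: the pointers have crossed (j < i), so scanning stops.

Swap pivot arr[0] with arr[3] to place pivot at position 3: [2, 11, 3, 14, 23, 17, 40, 33, 27]
Pivot position: 3

After partitioning with pivot 14, the array becomes [2, 11, 3, 14, 23, 17, 40, 33, 27]. The pivot is placed at index 3. All elements to the left of the pivot are <= 14, and all elements to the right are > 14.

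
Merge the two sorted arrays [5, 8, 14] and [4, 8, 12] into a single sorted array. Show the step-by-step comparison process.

Merging process:

Compare 5 vs 4: take 4 from right. Merged: [4]
Compare 5 vs 8: take 5 from left. Merged: [4, 5]
Compare 8 vs 8: take 8 from left. Merged: [4, 5, 8]
Compare 14 vs 8: take 8 from right. Merged: [4, 5, 8, 8]
Compare 14 vs 12: take 12 from right. Merged: [4, 5, 8, 8, 12]
Append remaining from left: [14]. Merged: [4, 5, 8, 8, 12, 14]

Final merged array: [4, 5, 8, 8, 12, 14]
Total comparisons: 5

The merged array is [4, 5, 8, 8, 12, 14], requiring 5 comparisons. The merge step runs in O(n) time where n is the total number of elements.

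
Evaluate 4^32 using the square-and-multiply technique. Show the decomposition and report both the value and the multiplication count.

Computing 4^32 by squaring (build up from 4^1; each line after the first costs one multiplication):

4^1 = 4
4^2 = (4^1)^2 = 4^2 = 16
4^4 = (4^2)^2 = 16^2 = 256
4^8 = (4^4)^2 = 256^2 = 65536
4^16 = (4^8)^2 = 65536^2 = 4294967296
4^32 = (4^16)^2 = 4294967296^2 = 18446744073709551616

Result: 18446744073709551616
Multiplications needed: 5 (5 lines after 4^1)

4^32 = 18446744073709551616. Using exponentiation by squaring, this requires 5 multiplications. The key idea: if the exponent is even, square the half-power; if odd, multiply by the base once.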